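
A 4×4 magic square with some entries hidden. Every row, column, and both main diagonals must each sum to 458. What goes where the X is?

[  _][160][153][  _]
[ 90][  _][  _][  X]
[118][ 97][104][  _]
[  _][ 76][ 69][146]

Row 3 needs 458; the known cells sum to 319, so (3,4) = 139.
Row 4: 76 + 69 + 146 + ? = 458, so (4,1) = 167.
Column 1 must total 458; the given cells sum to 375, so (1,1) = 83.
Column 2 needs 458; the known cells sum to 333, so (2,2) = 125.
From column 3, 458 − (153 + 104 + 69) gives (2,3) = 132.
From anti-diagonal, 458 − (132 + 97 + 167) gives (1,4) = 62.
Row 2 must total 458; the given cells sum to 347, so (2,4) = 111.

111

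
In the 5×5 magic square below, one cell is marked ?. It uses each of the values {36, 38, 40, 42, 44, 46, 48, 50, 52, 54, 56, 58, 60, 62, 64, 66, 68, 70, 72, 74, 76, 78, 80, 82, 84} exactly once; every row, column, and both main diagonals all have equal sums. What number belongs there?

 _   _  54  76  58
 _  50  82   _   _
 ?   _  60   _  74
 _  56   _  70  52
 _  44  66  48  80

The 25 entries sum to 1500, so each line sums to 1500/5 = 300.
Using row 5: 44 + 66 + 48 + 80 + ? → (5,1) = 300 − 238 = 62.
Column 3: 54 + 82 + 60 + 66 + ? = 300, so (4,3) = 38.
The remaining cell in column 5 is (2,5) = 300 − 264 = 36.
From main diagonal, 300 − (50 + 60 + 70 + 80) gives (1,1) = 40.
Anti-diagonal: 58 + 60 + 56 + 62 + ? = 300, so (2,4) = 64.
The remaining cell in row 1 is (1,2) = 300 − 228 = 72.
Using row 2: 50 + 82 + 64 + 36 + ? → (2,1) = 300 − 232 = 68.
From row 4, 300 − (56 + 38 + 70 + 52) gives (4,1) = 84.
Using column 1: 40 + 68 + 84 + 62 + ? → (3,1) = 300 − 254 = 46.

46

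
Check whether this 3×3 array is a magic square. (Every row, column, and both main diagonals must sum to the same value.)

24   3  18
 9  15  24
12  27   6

Row 1: 24 + 3 + 18 = 45.
Row 2: 9 + 15 + 24 = 48.
Row 3: 12 + 27 + 6 = 45.
Column 1: 24 + 9 + 12 = 45.
Column 2: 3 + 15 + 27 = 45.
Column 3: 18 + 24 + 6 = 48.
Main diagonal: 24 + 15 + 6 = 45.
Anti-diagonal: 18 + 15 + 12 = 45.

No — anti-diagonal sums to 45 but column 3 sums to 48.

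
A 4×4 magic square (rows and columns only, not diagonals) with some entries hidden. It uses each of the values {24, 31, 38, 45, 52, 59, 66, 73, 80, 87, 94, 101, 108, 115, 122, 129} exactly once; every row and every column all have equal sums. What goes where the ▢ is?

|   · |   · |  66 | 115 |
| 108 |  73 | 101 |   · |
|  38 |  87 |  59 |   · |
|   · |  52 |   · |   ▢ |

45

The 16 entries sum to 1224, so each line sums to 1224/4 = 306.
From row 2, 306 − (108 + 73 + 101) gives (2,4) = 24.
Row 3: 38 + 87 + 59 + ? = 306, so (3,4) = 122.
Column 2 must total 306; the given cells sum to 212, so (1,2) = 94.
The remaining cell in column 3 is (4,3) = 306 − 226 = 80.
Using column 4: 115 + 24 + 122 + ? → (4,4) = 306 − 261 = 45.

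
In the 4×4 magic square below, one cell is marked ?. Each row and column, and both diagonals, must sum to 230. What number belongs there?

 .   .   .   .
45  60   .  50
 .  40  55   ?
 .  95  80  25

70

Row 2 must total 230; the given cells sum to 155, so (2,3) = 75.
Row 4: 95 + 80 + 25 + ? = 230, so (4,1) = 30.
Column 2 needs 230; the known cells sum to 195, so (1,2) = 35.
Column 3 needs 230; the known cells sum to 210, so (1,3) = 20.
From main diagonal, 230 − (60 + 55 + 25) gives (1,1) = 90.
Anti-diagonal needs 230; the known cells sum to 145, so (1,4) = 85.
From column 1, 230 − (90 + 45 + 30) gives (3,1) = 65.
The remaining cell in column 4 is (3,4) = 230 − 160 = 70.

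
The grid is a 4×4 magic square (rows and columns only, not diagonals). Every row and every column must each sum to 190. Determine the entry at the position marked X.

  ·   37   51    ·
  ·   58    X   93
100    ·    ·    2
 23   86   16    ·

From row 4, 190 − (23 + 86 + 16) gives (4,4) = 65.
Column 2: 37 + 58 + 86 + ? = 190, so (3,2) = 9.
Using column 4: 93 + 2 + 65 + ? → (1,4) = 190 − 160 = 30.
Row 1: 37 + 51 + 30 + ? = 190, so (1,1) = 72.
The remaining cell in row 3 is (3,3) = 190 − 111 = 79.
Column 1 must total 190; the given cells sum to 195, so (2,1) = -5.
Column 3: 51 + 79 + 16 + ? = 190, so (2,3) = 44.

44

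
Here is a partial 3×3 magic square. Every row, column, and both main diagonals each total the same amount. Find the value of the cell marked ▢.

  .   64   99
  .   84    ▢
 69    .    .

74

Anti-diagonal is complete and sums to 252; that is the magic constant.
The remaining cell in row 1 is (1,1) = 252 − 163 = 89.
Column 1: 89 + 69 + ? = 252, so (2,1) = 94.
Column 2 needs 252; the known cells sum to 148, so (3,2) = 104.
Main diagonal must total 252; the given cells sum to 173, so (3,3) = 79.
Row 2 must total 252; the given cells sum to 178, so (2,3) = 74.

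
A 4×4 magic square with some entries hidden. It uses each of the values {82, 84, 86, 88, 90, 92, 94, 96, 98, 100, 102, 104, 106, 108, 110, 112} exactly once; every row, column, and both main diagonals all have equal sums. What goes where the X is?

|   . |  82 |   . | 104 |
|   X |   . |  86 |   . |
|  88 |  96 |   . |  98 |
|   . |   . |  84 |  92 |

108

The 16 entries sum to 1552, so each line sums to 1552/4 = 388.
Row 3 needs 388; the known cells sum to 282, so (3,3) = 106.
The remaining cell in column 3 is (1,3) = 388 − 276 = 112.
Column 4 needs 388; the known cells sum to 294, so (2,4) = 94.
Anti-diagonal needs 388; the known cells sum to 286, so (4,1) = 102.
Row 1 needs 388; the known cells sum to 298, so (1,1) = 90.
From row 4, 388 − (102 + 84 + 92) gives (4,2) = 110.
The remaining cell in column 1 is (2,1) = 388 − 280 = 108.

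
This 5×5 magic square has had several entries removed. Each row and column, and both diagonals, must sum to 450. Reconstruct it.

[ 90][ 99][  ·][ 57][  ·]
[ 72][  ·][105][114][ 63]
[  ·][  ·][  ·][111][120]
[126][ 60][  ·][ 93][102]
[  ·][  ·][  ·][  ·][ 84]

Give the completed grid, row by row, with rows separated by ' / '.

90 99 123 57 81 / 72 96 105 114 63 / 54 78 87 111 120 / 126 60 69 93 102 / 108 117 66 75 84

Row 2: 72 + 105 + 114 + 63 + ? = 450, so (2,2) = 96.
Row 4 must total 450; the given cells sum to 381, so (4,3) = 69.
Column 4 needs 450; the known cells sum to 375, so (5,4) = 75.
Column 5 needs 450; the known cells sum to 369, so (1,5) = 81.
Using main diagonal: 90 + 96 + 93 + 84 + ? → (3,3) = 450 − 363 = 87.
The remaining cell in anti-diagonal is (5,1) = 450 − 342 = 108.
Row 1 needs 450; the known cells sum to 327, so (1,3) = 123.
Column 1 must total 450; the given cells sum to 396, so (3,1) = 54.
Column 3 needs 450; the known cells sum to 384, so (5,3) = 66.
The remaining cell in row 3 is (3,2) = 450 − 372 = 78.
Using row 5: 108 + 66 + 75 + 84 + ? → (5,2) = 450 − 333 = 117.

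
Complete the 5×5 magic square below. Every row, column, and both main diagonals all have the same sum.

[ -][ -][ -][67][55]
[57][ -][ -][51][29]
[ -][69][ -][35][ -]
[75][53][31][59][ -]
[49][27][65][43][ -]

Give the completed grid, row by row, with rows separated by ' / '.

Column 4 is already complete: 67 + 51 + 35 + 59 + 43 = 255, so that is the magic constant.
Row 4 must total 255; the given cells sum to 218, so (4,5) = 37.
Row 5 needs 255; the known cells sum to 184, so (5,5) = 71.
From column 5, 255 − (55 + 29 + 37 + 71) gives (3,5) = 63.
Using anti-diagonal: 55 + 51 + 53 + 49 + ? → (3,3) = 255 − 208 = 47.
From row 3, 255 − (69 + 47 + 35 + 63) gives (3,1) = 41.
Column 1 must total 255; the given cells sum to 222, so (1,1) = 33.
From main diagonal, 255 − (33 + 47 + 59 + 71) gives (2,2) = 45.
The remaining cell in row 2 is (2,3) = 255 − 182 = 73.
The remaining cell in column 2 is (1,2) = 255 − 194 = 61.
From column 3, 255 − (73 + 47 + 31 + 65) gives (1,3) = 39.

33 61 39 67 55 / 57 45 73 51 29 / 41 69 47 35 63 / 75 53 31 59 37 / 49 27 65 43 71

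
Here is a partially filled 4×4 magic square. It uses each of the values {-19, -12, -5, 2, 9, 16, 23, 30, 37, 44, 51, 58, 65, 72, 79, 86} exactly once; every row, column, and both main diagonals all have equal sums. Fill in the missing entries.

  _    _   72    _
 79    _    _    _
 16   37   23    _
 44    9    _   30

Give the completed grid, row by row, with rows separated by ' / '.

-5 2 72 65 / 79 86 -12 -19 / 16 37 23 58 / 44 9 51 30

The 16 entries sum to 536, so each line sums to 536/4 = 134.
Row 3 needs 134; the known cells sum to 76, so (3,4) = 58.
Using row 4: 44 + 9 + 30 + ? → (4,3) = 134 − 83 = 51.
Using column 1: 79 + 16 + 44 + ? → (1,1) = 134 − 139 = -5.
From column 3, 134 − (72 + 23 + 51) gives (2,3) = -12.
Main diagonal needs 134; the known cells sum to 48, so (2,2) = 86.
Anti-diagonal needs 134; the known cells sum to 69, so (1,4) = 65.
The remaining cell in row 1 is (1,2) = 134 − 132 = 2.
Row 2: 79 + 86 + (-12) + ? = 134, so (2,4) = -19.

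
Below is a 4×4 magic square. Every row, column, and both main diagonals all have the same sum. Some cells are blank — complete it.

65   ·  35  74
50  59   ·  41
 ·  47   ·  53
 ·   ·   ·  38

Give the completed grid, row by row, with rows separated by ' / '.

65 32 35 74 / 50 59 56 41 / 62 47 44 53 / 29 68 71 38

Column 4 is already complete: 74 + 41 + 53 + 38 = 206, so that is the magic constant.
Row 1 needs 206; the known cells sum to 174, so (1,2) = 32.
From row 2, 206 − (50 + 59 + 41) gives (2,3) = 56.
The remaining cell in column 2 is (4,2) = 206 − 138 = 68.
Main diagonal: 65 + 59 + 38 + ? = 206, so (3,3) = 44.
Anti-diagonal must total 206; the given cells sum to 177, so (4,1) = 29.
Using row 3: 47 + 44 + 53 + ? → (3,1) = 206 − 144 = 62.
The remaining cell in row 4 is (4,3) = 206 − 135 = 71.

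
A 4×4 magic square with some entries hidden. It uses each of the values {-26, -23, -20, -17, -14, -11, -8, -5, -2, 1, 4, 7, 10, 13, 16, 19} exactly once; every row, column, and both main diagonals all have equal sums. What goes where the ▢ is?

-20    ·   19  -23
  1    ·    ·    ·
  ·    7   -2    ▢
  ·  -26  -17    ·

-8

The 16 entries sum to -56, so each line sums to -56/4 = -14.
From row 1, -14 − (-20 + 19 + (-23)) gives (1,2) = 10.
Using column 2: 10 + 7 + (-26) + ? → (2,2) = -14 − (-9) = -5.
Column 3 must total -14; the given cells sum to 0, so (2,3) = -14.
Main diagonal needs -14; the known cells sum to -27, so (4,4) = 13.
From anti-diagonal, -14 − (-23 + (-14) + 7) gives (4,1) = 16.
The remaining cell in row 2 is (2,4) = -14 − (-18) = 4.
Column 1 must total -14; the given cells sum to -3, so (3,1) = -11.
Using column 4: -23 + 4 + 13 + ? → (3,4) = -14 − (-6) = -8.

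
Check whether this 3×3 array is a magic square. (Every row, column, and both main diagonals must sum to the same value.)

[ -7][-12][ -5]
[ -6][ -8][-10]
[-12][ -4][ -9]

Row 1: -7 + (-12) + (-5) = -24.
Row 2: -6 + (-8) + (-10) = -24.
Row 3: -12 + (-4) + (-9) = -25.
Column 1: -7 + (-6) + (-12) = -25.
Column 2: -12 + (-8) + (-4) = -24.
Column 3: -5 + (-10) + (-9) = -24.
Main diagonal: -7 + (-8) + (-9) = -24.
Anti-diagonal: -5 + (-8) + (-12) = -25.

No — row 3 sums to -25 but column 2 sums to -24.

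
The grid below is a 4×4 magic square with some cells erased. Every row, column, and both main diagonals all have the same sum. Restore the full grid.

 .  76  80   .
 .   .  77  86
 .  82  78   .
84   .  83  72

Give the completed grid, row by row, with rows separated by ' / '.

87 76 80 75 / 74 81 77 86 / 73 82 78 85 / 84 79 83 72

Column 3 is already complete: 80 + 77 + 78 + 83 = 318, so that is the magic constant.
Row 4 must total 318; the given cells sum to 239, so (4,2) = 79.
Using column 2: 76 + 82 + 79 + ? → (2,2) = 318 − 237 = 81.
Using main diagonal: 81 + 78 + 72 + ? → (1,1) = 318 − 231 = 87.
From anti-diagonal, 318 − (77 + 82 + 84) gives (1,4) = 75.
Row 2 needs 318; the known cells sum to 244, so (2,1) = 74.
Column 1: 87 + 74 + 84 + ? = 318, so (3,1) = 73.
Using column 4: 75 + 86 + 72 + ? → (3,4) = 318 − 233 = 85.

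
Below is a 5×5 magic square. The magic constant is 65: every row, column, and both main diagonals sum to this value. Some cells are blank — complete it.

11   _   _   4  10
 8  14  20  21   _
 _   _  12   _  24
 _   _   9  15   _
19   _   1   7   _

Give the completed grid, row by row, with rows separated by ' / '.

Row 2 must total 65; the given cells sum to 63, so (2,5) = 2.
Column 3: 20 + 12 + 9 + 1 + ? = 65, so (1,3) = 23.
The remaining cell in column 4 is (3,4) = 65 − 47 = 18.
Using main diagonal: 11 + 14 + 12 + 15 + ? → (5,5) = 65 − 52 = 13.
From anti-diagonal, 65 − (10 + 21 + 12 + 19) gives (4,2) = 3.
Row 1: 11 + 23 + 4 + 10 + ? = 65, so (1,2) = 17.
The remaining cell in row 5 is (5,2) = 65 − 40 = 25.
From column 2, 65 − (17 + 14 + 3 + 25) gives (3,2) = 6.
From column 5, 65 − (10 + 2 + 24 + 13) gives (4,5) = 16.
The remaining cell in row 3 is (3,1) = 65 − 60 = 5.
The remaining cell in row 4 is (4,1) = 65 − 43 = 22.

11 17 23 4 10 / 8 14 20 21 2 / 5 6 12 18 24 / 22 3 9 15 16 / 19 25 1 7 13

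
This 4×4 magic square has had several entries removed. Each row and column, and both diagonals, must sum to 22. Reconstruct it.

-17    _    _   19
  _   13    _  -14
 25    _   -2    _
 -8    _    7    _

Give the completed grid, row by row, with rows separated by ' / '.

-17 4 16 19 / 22 13 1 -14 / 25 10 -2 -11 / -8 -5 7 28

Column 1: -17 + 25 + (-8) + ? = 22, so (2,1) = 22.
The remaining cell in main diagonal is (4,4) = 22 − (-6) = 28.
From row 2, 22 − (22 + 13 + (-14)) gives (2,3) = 1.
From row 4, 22 − (-8 + 7 + 28) gives (4,2) = -5.
Column 3: 1 + (-2) + 7 + ? = 22, so (1,3) = 16.
From column 4, 22 − (19 + (-14) + 28) gives (3,4) = -11.
Anti-diagonal: 19 + 1 + (-8) + ? = 22, so (3,2) = 10.
Row 1: -17 + 16 + 19 + ? = 22, so (1,2) = 4.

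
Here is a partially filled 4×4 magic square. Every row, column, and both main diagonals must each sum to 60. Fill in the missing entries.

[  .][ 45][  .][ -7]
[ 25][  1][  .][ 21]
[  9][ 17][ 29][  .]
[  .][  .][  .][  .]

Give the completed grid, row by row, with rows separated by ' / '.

-11 45 33 -7 / 25 1 13 21 / 9 17 29 5 / 37 -3 -15 41

From row 2, 60 − (25 + 1 + 21) gives (2,3) = 13.
Using row 3: 9 + 17 + 29 + ? → (3,4) = 60 − 55 = 5.
Column 2 needs 60; the known cells sum to 63, so (4,2) = -3.
Column 4: -7 + 21 + 5 + ? = 60, so (4,4) = 41.
Main diagonal must total 60; the given cells sum to 71, so (1,1) = -11.
Anti-diagonal needs 60; the known cells sum to 23, so (4,1) = 37.
From row 1, 60 − (-11 + 45 + (-7)) gives (1,3) = 33.
Row 4 needs 60; the known cells sum to 75, so (4,3) = -15.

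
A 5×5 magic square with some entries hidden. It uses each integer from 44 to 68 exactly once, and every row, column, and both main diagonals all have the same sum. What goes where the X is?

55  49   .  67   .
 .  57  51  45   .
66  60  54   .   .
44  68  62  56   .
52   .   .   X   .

The entries are 44 through 68, which sum to 1400, so each line sums to 1400/5 = 280.
The remaining cell in row 4 is (4,5) = 280 − 230 = 50.
The remaining cell in column 1 is (2,1) = 280 − 217 = 63.
The remaining cell in column 2 is (5,2) = 280 − 234 = 46.
The remaining cell in main diagonal is (5,5) = 280 − 222 = 58.
Using anti-diagonal: 45 + 54 + 68 + 52 + ? → (1,5) = 280 − 219 = 61.
Row 1 must total 280; the given cells sum to 232, so (1,3) = 48.
Row 2 needs 280; the known cells sum to 216, so (2,5) = 64.
From column 3, 280 − (48 + 51 + 54 + 62) gives (5,3) = 65.
Column 5: 61 + 64 + 50 + 58 + ? = 280, so (3,5) = 47.
Row 3 needs 280; the known cells sum to 227, so (3,4) = 53.
From row 5, 280 − (52 + 46 + 65 + 58) gives (5,4) = 59.

59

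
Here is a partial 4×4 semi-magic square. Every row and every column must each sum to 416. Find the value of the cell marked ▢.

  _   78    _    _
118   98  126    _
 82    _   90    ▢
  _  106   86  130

The remaining cell in row 2 is (2,4) = 416 − 342 = 74.
Row 4: 106 + 86 + 130 + ? = 416, so (4,1) = 94.
Column 1: 118 + 82 + 94 + ? = 416, so (1,1) = 122.
The remaining cell in column 2 is (3,2) = 416 − 282 = 134.
Column 3 needs 416; the known cells sum to 302, so (1,3) = 114.
From row 1, 416 − (122 + 78 + 114) gives (1,4) = 102.
Row 3: 82 + 134 + 90 + ? = 416, so (3,4) = 110.

110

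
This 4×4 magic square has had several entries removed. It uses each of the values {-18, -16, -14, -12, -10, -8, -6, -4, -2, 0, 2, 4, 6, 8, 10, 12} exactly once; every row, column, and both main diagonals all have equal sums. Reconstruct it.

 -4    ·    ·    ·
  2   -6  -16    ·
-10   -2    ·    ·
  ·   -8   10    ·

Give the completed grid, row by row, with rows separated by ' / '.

The 16 entries sum to -48, so each line sums to -48/4 = -12.
Row 2 needs -12; the known cells sum to -20, so (2,4) = 8.
Column 1 needs -12; the known cells sum to -12, so (4,1) = 0.
Column 2 needs -12; the known cells sum to -16, so (1,2) = 4.
Anti-diagonal: -16 + (-2) + 0 + ? = -12, so (1,4) = 6.
Using row 1: -4 + 4 + 6 + ? → (1,3) = -12 − 6 = -18.
The remaining cell in row 4 is (4,4) = -12 − 2 = -14.
Column 3 needs -12; the known cells sum to -24, so (3,3) = 12.
The remaining cell in column 4 is (3,4) = -12 − 0 = -12.

-4 4 -18 6 / 2 -6 -16 8 / -10 -2 12 -12 / 0 -8 10 -14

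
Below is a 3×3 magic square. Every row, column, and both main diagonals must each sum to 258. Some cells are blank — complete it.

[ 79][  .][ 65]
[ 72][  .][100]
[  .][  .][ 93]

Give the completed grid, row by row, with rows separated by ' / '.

The remaining cell in row 1 is (1,2) = 258 − 144 = 114.
Row 2: 72 + 100 + ? = 258, so (2,2) = 86.
Column 1: 79 + 72 + ? = 258, so (3,1) = 107.
Column 2: 114 + 86 + ? = 258, so (3,2) = 58.

79 114 65 / 72 86 100 / 107 58 93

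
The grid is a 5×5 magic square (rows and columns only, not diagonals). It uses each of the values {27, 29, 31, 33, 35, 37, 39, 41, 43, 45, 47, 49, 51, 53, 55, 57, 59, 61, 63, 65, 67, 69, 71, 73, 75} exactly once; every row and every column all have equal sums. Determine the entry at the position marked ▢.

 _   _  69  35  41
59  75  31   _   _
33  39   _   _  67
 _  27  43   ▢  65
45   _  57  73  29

The 25 entries sum to 1275, so each line sums to 1275/5 = 255.
Row 5 needs 255; the known cells sum to 204, so (5,2) = 51.
From column 2, 255 − (75 + 39 + 27 + 51) gives (1,2) = 63.
From column 3, 255 − (69 + 31 + 43 + 57) gives (3,3) = 55.
Column 5 must total 255; the given cells sum to 202, so (2,5) = 53.
Row 1 must total 255; the given cells sum to 208, so (1,1) = 47.
From row 2, 255 − (59 + 75 + 31 + 53) gives (2,4) = 37.
The remaining cell in row 3 is (3,4) = 255 − 194 = 61.
Column 1 needs 255; the known cells sum to 184, so (4,1) = 71.
The remaining cell in column 4 is (4,4) = 255 − 206 = 49.

49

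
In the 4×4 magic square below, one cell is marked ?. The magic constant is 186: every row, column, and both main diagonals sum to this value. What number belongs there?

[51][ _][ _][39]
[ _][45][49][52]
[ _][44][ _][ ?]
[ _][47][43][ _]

From row 2, 186 − (45 + 49 + 52) gives (2,1) = 40.
Column 2: 45 + 44 + 47 + ? = 186, so (1,2) = 50.
Anti-diagonal must total 186; the given cells sum to 132, so (4,1) = 54.
Row 1: 51 + 50 + 39 + ? = 186, so (1,3) = 46.
Row 4 must total 186; the given cells sum to 144, so (4,4) = 42.
Column 1 must total 186; the given cells sum to 145, so (3,1) = 41.
Column 3 needs 186; the known cells sum to 138, so (3,3) = 48.
The remaining cell in column 4 is (3,4) = 186 − 133 = 53.

53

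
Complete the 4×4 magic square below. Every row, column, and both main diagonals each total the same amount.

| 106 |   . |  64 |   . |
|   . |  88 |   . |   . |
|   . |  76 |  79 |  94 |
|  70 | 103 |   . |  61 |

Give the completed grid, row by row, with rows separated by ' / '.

106 67 64 97 / 73 88 91 82 / 85 76 79 94 / 70 103 100 61

Main diagonal is already complete: 106 + 88 + 79 + 61 = 334, so that is the magic constant.
Row 3 needs 334; the known cells sum to 249, so (3,1) = 85.
Using row 4: 70 + 103 + 61 + ? → (4,3) = 334 − 234 = 100.
From column 1, 334 − (106 + 85 + 70) gives (2,1) = 73.
Column 2 must total 334; the given cells sum to 267, so (1,2) = 67.
Column 3: 64 + 79 + 100 + ? = 334, so (2,3) = 91.
From anti-diagonal, 334 − (91 + 76 + 70) gives (1,4) = 97.
The remaining cell in row 2 is (2,4) = 334 − 252 = 82.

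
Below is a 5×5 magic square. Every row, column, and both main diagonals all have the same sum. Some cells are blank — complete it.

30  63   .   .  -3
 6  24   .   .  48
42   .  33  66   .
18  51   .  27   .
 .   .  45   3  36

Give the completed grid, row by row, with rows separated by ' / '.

Main diagonal is already complete: 30 + 24 + 33 + 27 + 36 = 150, so that is the magic constant.
Using column 1: 30 + 6 + 42 + 18 + ? → (5,1) = 150 − 96 = 54.
Anti-diagonal must total 150; the given cells sum to 135, so (2,4) = 15.
The remaining cell in row 2 is (2,3) = 150 − 93 = 57.
Using row 5: 54 + 45 + 3 + 36 + ? → (5,2) = 150 − 138 = 12.
Column 2 must total 150; the given cells sum to 150, so (3,2) = 0.
Column 4 needs 150; the known cells sum to 111, so (1,4) = 39.
The remaining cell in row 1 is (1,3) = 150 − 129 = 21.
Row 3 needs 150; the known cells sum to 141, so (3,5) = 9.
The remaining cell in column 3 is (4,3) = 150 − 156 = -6.
The remaining cell in column 5 is (4,5) = 150 − 90 = 60.

30 63 21 39 -3 / 6 24 57 15 48 / 42 0 33 66 9 / 18 51 -6 27 60 / 54 12 45 3 36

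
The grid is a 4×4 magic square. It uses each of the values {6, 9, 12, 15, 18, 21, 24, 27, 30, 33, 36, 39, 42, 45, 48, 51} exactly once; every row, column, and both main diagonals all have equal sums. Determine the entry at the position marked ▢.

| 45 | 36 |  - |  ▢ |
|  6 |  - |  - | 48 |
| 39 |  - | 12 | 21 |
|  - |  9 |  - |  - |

The 16 entries sum to 456, so each line sums to 456/4 = 114.
The remaining cell in row 3 is (3,2) = 114 − 72 = 42.
Column 1: 45 + 6 + 39 + ? = 114, so (4,1) = 24.
The remaining cell in column 2 is (2,2) = 114 − 87 = 27.
From main diagonal, 114 − (45 + 27 + 12) gives (4,4) = 30.
From row 2, 114 − (6 + 27 + 48) gives (2,3) = 33.
Using row 4: 24 + 9 + 30 + ? → (4,3) = 114 − 63 = 51.
From column 3, 114 − (33 + 12 + 51) gives (1,3) = 18.
Column 4 must total 114; the given cells sum to 99, so (1,4) = 15.

15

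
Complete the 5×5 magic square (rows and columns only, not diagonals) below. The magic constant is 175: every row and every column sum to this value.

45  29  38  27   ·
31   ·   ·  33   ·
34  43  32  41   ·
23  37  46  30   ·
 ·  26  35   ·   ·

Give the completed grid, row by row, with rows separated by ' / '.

45 29 38 27 36 / 31 40 24 33 47 / 34 43 32 41 25 / 23 37 46 30 39 / 42 26 35 44 28

Row 1: 45 + 29 + 38 + 27 + ? = 175, so (1,5) = 36.
The remaining cell in row 3 is (3,5) = 175 − 150 = 25.
The remaining cell in row 4 is (4,5) = 175 − 136 = 39.
Using column 1: 45 + 31 + 34 + 23 + ? → (5,1) = 175 − 133 = 42.
The remaining cell in column 2 is (2,2) = 175 − 135 = 40.
Using column 3: 38 + 32 + 46 + 35 + ? → (2,3) = 175 − 151 = 24.
The remaining cell in column 4 is (5,4) = 175 − 131 = 44.
Using row 2: 31 + 40 + 24 + 33 + ? → (2,5) = 175 − 128 = 47.
Using row 5: 42 + 26 + 35 + 44 + ? → (5,5) = 175 − 147 = 28.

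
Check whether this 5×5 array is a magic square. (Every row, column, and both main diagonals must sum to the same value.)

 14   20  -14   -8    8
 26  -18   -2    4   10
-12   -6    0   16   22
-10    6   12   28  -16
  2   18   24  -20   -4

Yes

Row 1: 14 + 20 + (-14) + (-8) + 8 = 20.
Row 2: 26 + (-18) + (-2) + 4 + 10 = 20.
Row 3: -12 + (-6) + 0 + 16 + 22 = 20.
Row 4: -10 + 6 + 12 + 28 + (-16) = 20.
Row 5: 2 + 18 + 24 + (-20) + (-4) = 20.
Column 1: 14 + 26 + (-12) + (-10) + 2 = 20.
Column 2: 20 + (-18) + (-6) + 6 + 18 = 20.
Column 3: -14 + (-2) + 0 + 12 + 24 = 20.
Column 4: -8 + 4 + 16 + 28 + (-20) = 20.
Column 5: 8 + 10 + 22 + (-16) + (-4) = 20.
Main diagonal: 14 + (-18) + 0 + 28 + (-4) = 20.
Anti-diagonal: 8 + 4 + 0 + 6 + 2 = 20.
All lines sum to 20.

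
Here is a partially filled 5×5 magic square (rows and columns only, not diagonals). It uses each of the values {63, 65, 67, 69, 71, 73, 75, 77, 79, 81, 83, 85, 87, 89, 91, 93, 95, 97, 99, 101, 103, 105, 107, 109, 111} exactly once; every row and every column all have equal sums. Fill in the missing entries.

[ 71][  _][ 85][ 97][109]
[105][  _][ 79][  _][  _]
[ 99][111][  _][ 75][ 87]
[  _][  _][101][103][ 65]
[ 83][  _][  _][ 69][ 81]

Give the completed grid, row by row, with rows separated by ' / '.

The 25 entries sum to 2175, so each line sums to 2175/5 = 435.
From row 1, 435 − (71 + 85 + 97 + 109) gives (1,2) = 73.
Row 3 needs 435; the known cells sum to 372, so (3,3) = 63.
Column 1 needs 435; the known cells sum to 358, so (4,1) = 77.
The remaining cell in column 3 is (5,3) = 435 − 328 = 107.
Column 4 must total 435; the given cells sum to 344, so (2,4) = 91.
Column 5 needs 435; the known cells sum to 342, so (2,5) = 93.
Using row 2: 105 + 79 + 91 + 93 + ? → (2,2) = 435 − 368 = 67.
Row 4 needs 435; the known cells sum to 346, so (4,2) = 89.
Row 5 must total 435; the given cells sum to 340, so (5,2) = 95.

71 73 85 97 109 / 105 67 79 91 93 / 99 111 63 75 87 / 77 89 101 103 65 / 83 95 107 69 81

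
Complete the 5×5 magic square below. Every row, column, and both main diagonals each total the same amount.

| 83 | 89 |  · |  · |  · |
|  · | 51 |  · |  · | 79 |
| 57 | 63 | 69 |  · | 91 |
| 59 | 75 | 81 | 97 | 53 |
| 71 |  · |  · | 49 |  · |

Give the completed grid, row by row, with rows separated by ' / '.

Row 4 is already complete: 59 + 75 + 81 + 97 + 53 = 365, so that is the magic constant.
Row 3: 57 + 63 + 69 + 91 + ? = 365, so (3,4) = 85.
Column 1: 83 + 57 + 59 + 71 + ? = 365, so (2,1) = 95.
From column 2, 365 − (89 + 51 + 63 + 75) gives (5,2) = 87.
Main diagonal needs 365; the known cells sum to 300, so (5,5) = 65.
Row 5 needs 365; the known cells sum to 272, so (5,3) = 93.
Column 5: 79 + 91 + 53 + 65 + ? = 365, so (1,5) = 77.
The remaining cell in anti-diagonal is (2,4) = 365 − 292 = 73.
The remaining cell in row 2 is (2,3) = 365 − 298 = 67.
Using column 3: 67 + 69 + 81 + 93 + ? → (1,3) = 365 − 310 = 55.
Column 4 needs 365; the known cells sum to 304, so (1,4) = 61.

83 89 55 61 77 / 95 51 67 73 79 / 57 63 69 85 91 / 59 75 81 97 53 / 71 87 93 49 65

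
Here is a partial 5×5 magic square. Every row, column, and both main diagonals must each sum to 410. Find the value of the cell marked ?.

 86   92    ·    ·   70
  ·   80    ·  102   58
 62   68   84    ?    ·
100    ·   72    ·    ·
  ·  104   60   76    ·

90

Column 2 needs 410; the known cells sum to 344, so (4,2) = 66.
Anti-diagonal must total 410; the given cells sum to 322, so (5,1) = 88.
Row 5 must total 410; the given cells sum to 328, so (5,5) = 82.
Column 1: 86 + 62 + 100 + 88 + ? = 410, so (2,1) = 74.
Main diagonal must total 410; the given cells sum to 332, so (4,4) = 78.
From row 2, 410 − (74 + 80 + 102 + 58) gives (2,3) = 96.
The remaining cell in row 4 is (4,5) = 410 − 316 = 94.
Column 3: 96 + 84 + 72 + 60 + ? = 410, so (1,3) = 98.
From column 5, 410 − (70 + 58 + 94 + 82) gives (3,5) = 106.
The remaining cell in row 1 is (1,4) = 410 − 346 = 64.
Row 3 must total 410; the given cells sum to 320, so (3,4) = 90.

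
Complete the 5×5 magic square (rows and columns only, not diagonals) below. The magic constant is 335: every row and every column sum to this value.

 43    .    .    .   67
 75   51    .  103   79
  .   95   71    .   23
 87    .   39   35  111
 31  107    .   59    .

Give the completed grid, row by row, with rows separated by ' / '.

Row 2: 75 + 51 + 103 + 79 + ? = 335, so (2,3) = 27.
Row 4 needs 335; the known cells sum to 272, so (4,2) = 63.
Column 1 needs 335; the known cells sum to 236, so (3,1) = 99.
Column 2: 51 + 95 + 63 + 107 + ? = 335, so (1,2) = 19.
Column 5 needs 335; the known cells sum to 280, so (5,5) = 55.
Row 3 needs 335; the known cells sum to 288, so (3,4) = 47.
Row 5 must total 335; the given cells sum to 252, so (5,3) = 83.
Using column 3: 27 + 71 + 39 + 83 + ? → (1,3) = 335 − 220 = 115.
Column 4: 103 + 47 + 35 + 59 + ? = 335, so (1,4) = 91.

43 19 115 91 67 / 75 51 27 103 79 / 99 95 71 47 23 / 87 63 39 35 111 / 31 107 83 59 55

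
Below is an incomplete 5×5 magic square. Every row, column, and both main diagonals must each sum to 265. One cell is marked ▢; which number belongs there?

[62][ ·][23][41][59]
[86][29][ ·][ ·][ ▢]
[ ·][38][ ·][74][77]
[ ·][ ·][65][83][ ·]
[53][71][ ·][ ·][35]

68

From row 1, 265 − (62 + 23 + 41 + 59) gives (1,2) = 80.
Column 2 must total 265; the given cells sum to 218, so (4,2) = 47.
Using main diagonal: 62 + 29 + 83 + 35 + ? → (3,3) = 265 − 209 = 56.
The remaining cell in anti-diagonal is (2,4) = 265 − 215 = 50.
Row 3: 38 + 56 + 74 + 77 + ? = 265, so (3,1) = 20.
From column 1, 265 − (62 + 86 + 20 + 53) gives (4,1) = 44.
Column 4 needs 265; the known cells sum to 248, so (5,4) = 17.
Row 4 needs 265; the known cells sum to 239, so (4,5) = 26.
Row 5 needs 265; the known cells sum to 176, so (5,3) = 89.
Column 3: 23 + 56 + 65 + 89 + ? = 265, so (2,3) = 32.
Column 5 needs 265; the known cells sum to 197, so (2,5) = 68.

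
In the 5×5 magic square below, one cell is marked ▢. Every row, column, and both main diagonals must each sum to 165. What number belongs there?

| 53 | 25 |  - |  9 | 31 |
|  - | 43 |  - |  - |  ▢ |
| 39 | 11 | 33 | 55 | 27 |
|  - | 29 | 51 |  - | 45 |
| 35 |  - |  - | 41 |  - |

From row 1, 165 − (53 + 25 + 9 + 31) gives (1,3) = 47.
The remaining cell in column 2 is (5,2) = 165 − 108 = 57.
The remaining cell in anti-diagonal is (2,4) = 165 − 128 = 37.
Column 4: 9 + 37 + 55 + 41 + ? = 165, so (4,4) = 23.
The remaining cell in main diagonal is (5,5) = 165 − 152 = 13.
Row 4: 29 + 51 + 23 + 45 + ? = 165, so (4,1) = 17.
Using row 5: 35 + 57 + 41 + 13 + ? → (5,3) = 165 − 146 = 19.
The remaining cell in column 1 is (2,1) = 165 − 144 = 21.
Using column 3: 47 + 33 + 51 + 19 + ? → (2,3) = 165 − 150 = 15.
The remaining cell in column 5 is (2,5) = 165 − 116 = 49.

49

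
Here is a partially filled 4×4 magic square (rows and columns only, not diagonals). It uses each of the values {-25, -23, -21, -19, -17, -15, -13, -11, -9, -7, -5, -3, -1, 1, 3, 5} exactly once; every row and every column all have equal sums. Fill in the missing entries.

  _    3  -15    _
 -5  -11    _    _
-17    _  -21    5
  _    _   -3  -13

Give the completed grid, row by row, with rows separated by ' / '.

-19 3 -15 -9 / -5 -11 -1 -23 / -17 -7 -21 5 / 1 -25 -3 -13

The 16 entries sum to -160, so each line sums to -160/4 = -40.
From row 3, -40 − (-17 + (-21) + 5) gives (3,2) = -7.
Column 2 needs -40; the known cells sum to -15, so (4,2) = -25.
Using column 3: -15 + (-21) + (-3) + ? → (2,3) = -40 − (-39) = -1.
Row 2 needs -40; the known cells sum to -17, so (2,4) = -23.
The remaining cell in row 4 is (4,1) = -40 − (-41) = 1.
Column 1 must total -40; the given cells sum to -21, so (1,1) = -19.
The remaining cell in column 4 is (1,4) = -40 − (-31) = -9.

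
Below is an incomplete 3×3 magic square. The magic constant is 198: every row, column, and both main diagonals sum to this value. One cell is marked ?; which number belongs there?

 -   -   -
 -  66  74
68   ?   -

70

From row 2, 198 − (66 + 74) gives (2,1) = 58.
From column 1, 198 − (58 + 68) gives (1,1) = 72.
Main diagonal: 72 + 66 + ? = 198, so (3,3) = 60.
Anti-diagonal needs 198; the known cells sum to 134, so (1,3) = 64.
Row 1: 72 + 64 + ? = 198, so (1,2) = 62.
Using row 3: 68 + 60 + ? → (3,2) = 198 − 128 = 70.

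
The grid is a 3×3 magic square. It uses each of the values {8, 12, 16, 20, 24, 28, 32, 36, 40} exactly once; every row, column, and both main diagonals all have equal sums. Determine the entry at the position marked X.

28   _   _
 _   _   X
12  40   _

16

The 9 entries sum to 216, so each line sums to 216/3 = 72.
From row 3, 72 − (12 + 40) gives (3,3) = 20.
Column 1: 28 + 12 + ? = 72, so (2,1) = 32.
Main diagonal must total 72; the given cells sum to 48, so (2,2) = 24.
Using anti-diagonal: 24 + 12 + ? → (1,3) = 72 − 36 = 36.
Row 1 must total 72; the given cells sum to 64, so (1,2) = 8.
Row 2 needs 72; the known cells sum to 56, so (2,3) = 16.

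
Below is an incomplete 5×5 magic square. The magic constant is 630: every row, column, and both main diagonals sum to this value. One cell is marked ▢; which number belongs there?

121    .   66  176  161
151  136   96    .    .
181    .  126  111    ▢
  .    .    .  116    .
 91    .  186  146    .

71

The remaining cell in row 1 is (1,2) = 630 − 524 = 106.
Column 1 must total 630; the given cells sum to 544, so (4,1) = 86.
Column 3 needs 630; the known cells sum to 474, so (4,3) = 156.
Column 4: 176 + 111 + 116 + 146 + ? = 630, so (2,4) = 81.
Main diagonal needs 630; the known cells sum to 499, so (5,5) = 131.
Anti-diagonal needs 630; the known cells sum to 459, so (4,2) = 171.
Using row 2: 151 + 136 + 96 + 81 + ? → (2,5) = 630 − 464 = 166.
From row 4, 630 − (86 + 171 + 156 + 116) gives (4,5) = 101.
Row 5 must total 630; the given cells sum to 554, so (5,2) = 76.
Column 2 needs 630; the known cells sum to 489, so (3,2) = 141.
Using column 5: 161 + 166 + 101 + 131 + ? → (3,5) = 630 − 559 = 71.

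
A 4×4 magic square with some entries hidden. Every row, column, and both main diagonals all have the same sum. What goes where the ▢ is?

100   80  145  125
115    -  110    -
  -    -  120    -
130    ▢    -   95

150

Row 1 is complete and sums to 450; that is the magic constant.
Using column 1: 100 + 115 + 130 + ? → (3,1) = 450 − 345 = 105.
From column 3, 450 − (145 + 110 + 120) gives (4,3) = 75.
Main diagonal: 100 + 120 + 95 + ? = 450, so (2,2) = 135.
From anti-diagonal, 450 − (125 + 110 + 130) gives (3,2) = 85.
Using row 2: 115 + 135 + 110 + ? → (2,4) = 450 − 360 = 90.
Row 3 needs 450; the known cells sum to 310, so (3,4) = 140.
Row 4: 130 + 75 + 95 + ? = 450, so (4,2) = 150.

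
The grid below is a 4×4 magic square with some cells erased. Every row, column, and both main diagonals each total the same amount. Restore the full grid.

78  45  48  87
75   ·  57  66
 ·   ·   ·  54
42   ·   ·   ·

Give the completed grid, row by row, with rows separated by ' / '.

Row 1 is already complete: 78 + 45 + 48 + 87 = 258, so that is the magic constant.
Row 2: 75 + 57 + 66 + ? = 258, so (2,2) = 60.
Column 1: 78 + 75 + 42 + ? = 258, so (3,1) = 63.
Using column 4: 87 + 66 + 54 + ? → (4,4) = 258 − 207 = 51.
Main diagonal: 78 + 60 + 51 + ? = 258, so (3,3) = 69.
Using anti-diagonal: 87 + 57 + 42 + ? → (3,2) = 258 − 186 = 72.
Using column 2: 45 + 60 + 72 + ? → (4,2) = 258 − 177 = 81.
Using column 3: 48 + 57 + 69 + ? → (4,3) = 258 − 174 = 84.

78 45 48 87 / 75 60 57 66 / 63 72 69 54 / 42 81 84 51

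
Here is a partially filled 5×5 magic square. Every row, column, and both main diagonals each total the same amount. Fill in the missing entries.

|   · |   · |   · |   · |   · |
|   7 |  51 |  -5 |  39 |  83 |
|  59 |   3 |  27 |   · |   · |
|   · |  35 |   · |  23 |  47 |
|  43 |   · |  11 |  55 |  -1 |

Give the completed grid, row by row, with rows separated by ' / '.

Row 2 is already complete: 7 + 51 + -5 + 39 + 83 = 175, so that is the magic constant.
Using row 5: 43 + 11 + 55 + (-1) + ? → (5,2) = 175 − 108 = 67.
The remaining cell in column 2 is (1,2) = 175 − 156 = 19.
The remaining cell in main diagonal is (1,1) = 175 − 100 = 75.
Using anti-diagonal: 39 + 27 + 35 + 43 + ? → (1,5) = 175 − 144 = 31.
Column 1: 75 + 7 + 59 + 43 + ? = 175, so (4,1) = -9.
The remaining cell in column 5 is (3,5) = 175 − 160 = 15.
From row 3, 175 − (59 + 3 + 27 + 15) gives (3,4) = 71.
Row 4: -9 + 35 + 23 + 47 + ? = 175, so (4,3) = 79.
Column 3 needs 175; the known cells sum to 112, so (1,3) = 63.
Column 4 needs 175; the known cells sum to 188, so (1,4) = -13.

75 19 63 -13 31 / 7 51 -5 39 83 / 59 3 27 71 15 / -9 35 79 23 47 / 43 67 11 55 -1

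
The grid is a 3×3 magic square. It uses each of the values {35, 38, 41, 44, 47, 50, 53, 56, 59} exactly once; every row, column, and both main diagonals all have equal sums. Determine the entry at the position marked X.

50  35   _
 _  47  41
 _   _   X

The 9 entries sum to 423, so each line sums to 423/3 = 141.
Row 1: 50 + 35 + ? = 141, so (1,3) = 56.
Using row 2: 47 + 41 + ? → (2,1) = 141 − 88 = 53.
Column 1 must total 141; the given cells sum to 103, so (3,1) = 38.
From column 2, 141 − (35 + 47) gives (3,2) = 59.
Column 3 needs 141; the known cells sum to 97, so (3,3) = 44.

44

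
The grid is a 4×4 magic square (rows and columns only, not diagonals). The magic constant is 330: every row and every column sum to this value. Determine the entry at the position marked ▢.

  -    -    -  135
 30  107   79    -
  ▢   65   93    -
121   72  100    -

The remaining cell in row 2 is (2,4) = 330 − 216 = 114.
Row 4 must total 330; the given cells sum to 293, so (4,4) = 37.
Column 2 needs 330; the known cells sum to 244, so (1,2) = 86.
From column 3, 330 − (79 + 93 + 100) gives (1,3) = 58.
Column 4 needs 330; the known cells sum to 286, so (3,4) = 44.
The remaining cell in row 1 is (1,1) = 330 − 279 = 51.
The remaining cell in row 3 is (3,1) = 330 − 202 = 128.

128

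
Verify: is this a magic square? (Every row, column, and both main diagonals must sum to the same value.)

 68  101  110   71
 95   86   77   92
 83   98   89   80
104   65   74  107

Row 1: 68 + 101 + 110 + 71 = 350.
Row 2: 95 + 86 + 77 + 92 = 350.
Row 3: 83 + 98 + 89 + 80 = 350.
Row 4: 104 + 65 + 74 + 107 = 350.
Column 1: 68 + 95 + 83 + 104 = 350.
Column 2: 101 + 86 + 98 + 65 = 350.
Column 3: 110 + 77 + 89 + 74 = 350.
Column 4: 71 + 92 + 80 + 107 = 350.
Main diagonal: 68 + 86 + 89 + 107 = 350.
Anti-diagonal: 71 + 77 + 98 + 104 = 350.
All lines sum to 350.

Yes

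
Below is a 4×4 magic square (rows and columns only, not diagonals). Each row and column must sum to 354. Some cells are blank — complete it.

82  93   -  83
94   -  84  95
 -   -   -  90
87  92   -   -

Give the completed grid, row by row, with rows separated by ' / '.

Using row 1: 82 + 93 + 83 + ? → (1,3) = 354 − 258 = 96.
Row 2: 94 + 84 + 95 + ? = 354, so (2,2) = 81.
Column 1 must total 354; the given cells sum to 263, so (3,1) = 91.
The remaining cell in column 2 is (3,2) = 354 − 266 = 88.
From column 4, 354 − (83 + 95 + 90) gives (4,4) = 86.
The remaining cell in row 3 is (3,3) = 354 − 269 = 85.
Row 4 must total 354; the given cells sum to 265, so (4,3) = 89.

82 93 96 83 / 94 81 84 95 / 91 88 85 90 / 87 92 89 86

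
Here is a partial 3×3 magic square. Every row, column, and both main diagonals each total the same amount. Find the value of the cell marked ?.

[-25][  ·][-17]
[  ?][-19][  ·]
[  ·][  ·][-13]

Main diagonal is complete and sums to -57; that is the magic constant.
Row 1: -25 + (-17) + ? = -57, so (1,2) = -15.
Column 2 needs -57; the known cells sum to -34, so (3,2) = -23.
Column 3: -17 + (-13) + ? = -57, so (2,3) = -27.
Using anti-diagonal: -17 + (-19) + ? → (3,1) = -57 − (-36) = -21.
From row 2, -57 − (-19 + (-27)) gives (2,1) = -11.

-11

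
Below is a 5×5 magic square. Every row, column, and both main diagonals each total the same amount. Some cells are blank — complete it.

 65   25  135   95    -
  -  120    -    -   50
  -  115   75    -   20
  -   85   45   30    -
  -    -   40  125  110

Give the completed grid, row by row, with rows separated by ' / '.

Main diagonal is already complete: 65 + 120 + 75 + 30 + 110 = 400, so that is the magic constant.
Using row 1: 65 + 25 + 135 + 95 + ? → (1,5) = 400 − 320 = 80.
Column 2 needs 400; the known cells sum to 345, so (5,2) = 55.
The remaining cell in column 3 is (2,3) = 400 − 295 = 105.
Column 5: 80 + 50 + 20 + 110 + ? = 400, so (4,5) = 140.
Using row 4: 85 + 45 + 30 + 140 + ? → (4,1) = 400 − 300 = 100.
Row 5 needs 400; the known cells sum to 330, so (5,1) = 70.
The remaining cell in anti-diagonal is (2,4) = 400 − 310 = 90.
The remaining cell in row 2 is (2,1) = 400 − 365 = 35.
The remaining cell in column 1 is (3,1) = 400 − 270 = 130.
Column 4: 95 + 90 + 30 + 125 + ? = 400, so (3,4) = 60.

65 25 135 95 80 / 35 120 105 90 50 / 130 115 75 60 20 / 100 85 45 30 140 / 70 55 40 125 110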